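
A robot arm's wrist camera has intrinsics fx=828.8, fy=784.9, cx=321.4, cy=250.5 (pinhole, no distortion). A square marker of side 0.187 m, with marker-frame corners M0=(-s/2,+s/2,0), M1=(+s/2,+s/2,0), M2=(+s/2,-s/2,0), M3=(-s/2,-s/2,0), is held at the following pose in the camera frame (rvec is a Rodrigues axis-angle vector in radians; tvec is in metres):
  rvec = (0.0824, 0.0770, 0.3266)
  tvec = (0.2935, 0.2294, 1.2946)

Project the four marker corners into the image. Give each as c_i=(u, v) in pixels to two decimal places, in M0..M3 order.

c0=(432.55, 422.83) c1=(546.34, 460.94) c2=(587.78, 355.58) c3=(472.09, 317.90)

Intrinsics K: fx=828.8, fy=784.9, cx=321.4, cy=250.5
Marker side s = 0.187 m; corners in marker frame (Z=0):
  M0 = (-0.0935, +0.0935, 0)
  M1 = (+0.0935, +0.0935, 0)
  M2 = (+0.0935, -0.0935, 0)
  M3 = (-0.0935, -0.0935, 0)
rvec = (0.0824, 0.0770, 0.3266), |rvec| = θ = 0.34552 rad = 19.797°
Rodrigues: sinθ=0.33869, 1−cosθ=0.05910; R = I + sinθ·[k]× + (1−cosθ)·[k]×²:
    [+0.94426 -0.31700 +0.08880]
    [+0.32328 +0.94383 -0.06832]
    [-0.06215 +0.09322 +0.99370]
t = (0.2935, 0.2294, 1.2946) m
M0: Pc = R·M0+t = (+0.17557, +0.28742, +1.30913); u = 828.8·(+0.17557)/1.30913 + 321.4 = 432.5537, v = 784.9·(+0.28742)/1.30913 + 250.5 = 422.8264
M1: Pc = R·M1+t = (+0.35215, +0.34788, +1.29750); u = 828.8·(+0.35215)/1.29750 + 321.4 = 546.3402, v = 784.9·(+0.34788)/1.29750 + 250.5 = 460.9403
M2: Pc = R·M2+t = (+0.41143, +0.17138, +1.28007); u = 828.8·(+0.41143)/1.28007 + 321.4 = 587.7843, v = 784.9·(+0.17138)/1.28007 + 250.5 = 355.5838
M3: Pc = R·M3+t = (+0.23485, +0.11092, +1.29170); u = 828.8·(+0.23485)/1.29170 + 321.4 = 472.0893, v = 784.9·(+0.11092)/1.29170 + 250.5 = 317.9036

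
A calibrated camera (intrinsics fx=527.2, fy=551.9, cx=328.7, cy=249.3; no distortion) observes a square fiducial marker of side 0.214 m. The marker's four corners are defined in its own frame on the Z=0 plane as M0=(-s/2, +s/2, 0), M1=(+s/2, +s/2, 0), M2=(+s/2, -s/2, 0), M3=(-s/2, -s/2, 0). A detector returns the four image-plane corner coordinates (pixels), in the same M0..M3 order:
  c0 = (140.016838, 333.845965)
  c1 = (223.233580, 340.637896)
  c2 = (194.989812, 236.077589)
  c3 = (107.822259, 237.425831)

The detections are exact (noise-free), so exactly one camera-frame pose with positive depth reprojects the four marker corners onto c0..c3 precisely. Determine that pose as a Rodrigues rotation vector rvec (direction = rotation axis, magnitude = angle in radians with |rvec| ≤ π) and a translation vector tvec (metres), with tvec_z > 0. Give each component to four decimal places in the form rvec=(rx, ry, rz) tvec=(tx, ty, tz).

rvec=(0.4120, 0.4114, -0.0897) tvec=(-0.3241, 0.0749, 1.0458)

Intrinsics K: fx=527.2, fy=551.9, cx=328.7, cy=249.3
Marker side s = 0.214 m; corners in marker frame (Z=0):
  M0 = (-0.1070, +0.1070, 0)
  M1 = (+0.1070, +0.1070, 0)
  M2 = (+0.1070, -0.1070, 0)
  M3 = (-0.1070, -0.1070, 0)
Detected image corners:
  c0 = (140.016838, 333.845965) px
  c1 = (223.233580, 340.637896) px
  c2 = (194.989812, 236.077589) px
  c3 = (107.822259, 237.425831) px
Planar DLT: solve 8×8 A·h = b for H (H[2,2]=1):
  H  [+333.11525 +200.60455 +165.31957]
  H  [-97.95055 +570.49708 +288.84554]
  H  [-0.38812 +0.35438 +1.00000]
B = K⁻¹H; ‖b₁‖=0.956166, ‖b₂‖=0.956166; λ = 2/(‖b₁‖+‖b₂‖) = 1.045843, sign → tz>0 ⇒ λ=+1.045843
r₁ = λ·B[:,0] = (+0.91391,-0.00226,-0.40592); r₂ = λ·B[:,1] = (+0.16687,+0.91367,+0.37063)
r₃ = r₁×r₂ = (+0.37004,-0.40646,+0.83538); SVD([r₁ r₂ r₃]) → R = UVᵀ:
  R  [+0.91391 +0.16687 +0.37004]
  R  [-0.00226 +0.91367 -0.40646]
  R  [-0.40592 +0.37063 +0.83538]
t = (-0.32411, +0.07494, +1.04584) m
tr R = 2.662958; θ = arccos((tr R − 1)/2) = 0.589032 rad = 33.749°
axis k = ((R−Rᵀ)₃₂, (R−Rᵀ)₁₃, (R−Rᵀ)₂₁) / (2 sinθ) = (+0.699375, +0.698359, -0.152217)
rvec = θ·k = (+0.411954, +0.411356, -0.089661)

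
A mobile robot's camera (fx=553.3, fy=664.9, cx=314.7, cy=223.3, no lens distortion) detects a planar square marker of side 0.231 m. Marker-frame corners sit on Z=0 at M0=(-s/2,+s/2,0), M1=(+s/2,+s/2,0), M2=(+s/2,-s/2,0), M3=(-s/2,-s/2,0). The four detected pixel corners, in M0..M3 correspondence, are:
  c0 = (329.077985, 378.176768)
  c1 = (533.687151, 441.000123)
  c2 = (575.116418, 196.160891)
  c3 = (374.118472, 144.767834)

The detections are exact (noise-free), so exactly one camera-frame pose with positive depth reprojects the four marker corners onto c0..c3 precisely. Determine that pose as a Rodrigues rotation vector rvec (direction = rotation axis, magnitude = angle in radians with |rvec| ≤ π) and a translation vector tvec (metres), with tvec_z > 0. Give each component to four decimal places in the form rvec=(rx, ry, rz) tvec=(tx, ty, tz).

Intrinsics K: fx=553.3, fy=664.9, cx=314.7, cy=223.3
Marker side s = 0.231 m; corners in marker frame (Z=0):
  M0 = (-0.1155, +0.1155, 0)
  M1 = (+0.1155, +0.1155, 0)
  M2 = (+0.1155, -0.1155, 0)
  M3 = (-0.1155, -0.1155, 0)
Detected image corners:
  c0 = (329.077985, 378.176768) px
  c1 = (533.687151, 441.000123) px
  c2 = (575.116418, 196.160891) px
  c3 = (374.118472, 144.767834) px
Planar DLT: solve 8×8 A·h = b for H (H[2,2]=1):
  H  [+796.57117 -239.56911 +451.18700]
  H  [+194.86523 +1001.20867 +287.84219]
  H  [-0.17939 -0.11533 +1.00000]
B = K⁻¹H; ‖b₁‖=1.591811, ‖b₂‖=1.591811; λ = 2/(‖b₁‖+‖b₂‖) = 0.628215, sign → tz>0 ⇒ λ=+0.628215
r₁ = λ·B[:,0] = (+0.96852,+0.22196,-0.11269); r₂ = λ·B[:,1] = (-0.23080,+0.97030,-0.07245)
r₃ = r₁×r₂ = (+0.09327,+0.09618,+0.99098); SVD([r₁ r₂ r₃]) → R = UVᵀ:
  R  [+0.96852 -0.23080 +0.09327]
  R  [+0.22196 +0.97030 +0.09618]
  R  [-0.11269 -0.07245 +0.99098]
t = (+0.15497, +0.06098, +0.62822) m
tr R = 2.929807; θ = arccos((tr R − 1)/2) = 0.265721 rad = 15.225°
axis k = ((R−Rᵀ)₃₂, (R−Rᵀ)₁₃, (R−Rᵀ)₂₁) / (2 sinθ) = (-0.321070, +0.392145, +0.862053)
rvec = θ·k = (-0.085315, +0.104201, +0.229066)

rvec=(-0.0853, 0.1042, 0.2291) tvec=(0.1550, 0.0610, 0.6282)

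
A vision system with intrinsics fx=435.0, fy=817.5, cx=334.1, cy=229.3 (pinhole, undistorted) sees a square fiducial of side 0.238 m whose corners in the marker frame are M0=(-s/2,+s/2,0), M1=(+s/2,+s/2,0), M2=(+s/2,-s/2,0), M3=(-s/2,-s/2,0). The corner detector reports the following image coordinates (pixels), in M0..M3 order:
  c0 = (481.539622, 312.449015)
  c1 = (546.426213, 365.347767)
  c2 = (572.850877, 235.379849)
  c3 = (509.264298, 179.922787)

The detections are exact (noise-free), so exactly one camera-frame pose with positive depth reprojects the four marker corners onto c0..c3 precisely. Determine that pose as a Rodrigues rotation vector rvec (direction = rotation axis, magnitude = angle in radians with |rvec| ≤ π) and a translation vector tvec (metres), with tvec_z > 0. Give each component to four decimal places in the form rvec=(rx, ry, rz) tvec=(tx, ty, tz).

rvec=(-0.0310, -0.1471, 0.3987) tvec=(0.6108, 0.0737, 1.3705)

Intrinsics K: fx=435.0, fy=817.5, cx=334.1, cy=229.3
Marker side s = 0.238 m; corners in marker frame (Z=0):
  M0 = (-0.1190, +0.1190, 0)
  M1 = (+0.1190, +0.1190, 0)
  M2 = (+0.1190, -0.1190, 0)
  M3 = (-0.1190, -0.1190, 0)
Detected image corners:
  c0 = (481.539622, 312.449015) px
  c1 = (546.426213, 365.347767) px
  c2 = (572.850877, 235.379849) px
  c3 = (509.264298, 179.922787) px
Planar DLT: solve 8×8 A·h = b for H (H[2,2]=1):
  H  [+322.46128 -136.42447 +527.97048]
  H  [+254.90086 +539.63628 +273.26011]
  H  [+0.09966 -0.04303 +1.00000]
B = K⁻¹H; ‖b₁‖=0.729651, ‖b₂‖=0.729651; λ = 2/(‖b₁‖+‖b₂‖) = 1.370518, sign → tz>0 ⇒ λ=+1.370518
r₁ = λ·B[:,0] = (+0.91105,+0.38902,+0.13659); r₂ = λ·B[:,1] = (-0.38453,+0.92123,-0.05897)
r₃ = r₁×r₂ = (-0.14877,+0.00120,+0.98887); SVD([r₁ r₂ r₃]) → R = UVᵀ:
  R  [+0.91105 -0.38453 -0.14877]
  R  [+0.38902 +0.92123 +0.00120]
  R  [+0.13659 -0.05897 +0.98887]
t = (+0.61081, +0.07370, +1.37052) m
tr R = 2.821144; θ = arccos((tr R − 1)/2) = 0.426130 rad = 24.415°
axis k = ((R−Rᵀ)₃₂, (R−Rᵀ)₁₃, (R−Rᵀ)₂₁) / (2 sinθ) = (-0.072785, -0.345177, +0.935711)
rvec = θ·k = (-0.031016, -0.147090, +0.398735)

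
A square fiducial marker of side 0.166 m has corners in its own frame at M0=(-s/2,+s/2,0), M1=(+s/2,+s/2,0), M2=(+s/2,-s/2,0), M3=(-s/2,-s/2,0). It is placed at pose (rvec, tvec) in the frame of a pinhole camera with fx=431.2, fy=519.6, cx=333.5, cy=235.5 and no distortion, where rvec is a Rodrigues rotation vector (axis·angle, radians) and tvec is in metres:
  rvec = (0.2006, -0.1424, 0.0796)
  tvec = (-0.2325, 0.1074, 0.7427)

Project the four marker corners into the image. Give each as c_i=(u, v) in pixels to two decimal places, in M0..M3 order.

c0=(147.40, 362.99) c1=(244.97, 366.12) c2=(250.13, 257.77) c3=(148.38, 250.75)

Intrinsics K: fx=431.2, fy=519.6, cx=333.5, cy=235.5
Marker side s = 0.166 m; corners in marker frame (Z=0):
  M0 = (-0.0830, +0.0830, 0)
  M1 = (+0.0830, +0.0830, 0)
  M2 = (+0.0830, -0.0830, 0)
  M3 = (-0.0830, -0.0830, 0)
rvec = (0.2006, -0.1424, 0.0796), |rvec| = θ = 0.25856 rad = 14.815°
Rodrigues: sinθ=0.25569, 1−cosθ=0.03324; R = I + sinθ·[k]× + (1−cosθ)·[k]×²:
    [+0.98677 -0.09292 -0.13288]
    [+0.06451 +0.97684 -0.20401]
    [+0.14876 +0.19274 +0.96991]
t = (-0.2325, 0.1074, 0.7427) m
M0: Pc = R·M0+t = (-0.32211, +0.18312, +0.74635); u = 431.2·(-0.32211)/0.74635 + 333.5 = 147.4003, v = 519.6·(+0.18312)/0.74635 + 235.5 = 362.9882
M1: Pc = R·M1+t = (-0.15831, +0.19383, +0.77104); u = 431.2·(-0.15831)/0.77104 + 333.5 = 244.9661, v = 519.6·(+0.19383)/0.77104 + 235.5 = 366.1220
M2: Pc = R·M2+t = (-0.14289, +0.03168, +0.73905); u = 431.2·(-0.14289)/0.73905 + 333.5 = 250.1329, v = 519.6·(+0.03168)/0.73905 + 235.5 = 257.7708
M3: Pc = R·M3+t = (-0.30669, +0.02097, +0.71436); u = 431.2·(-0.30669)/0.71436 + 333.5 = 148.3760, v = 519.6·(+0.02097)/0.71436 + 235.5 = 250.7512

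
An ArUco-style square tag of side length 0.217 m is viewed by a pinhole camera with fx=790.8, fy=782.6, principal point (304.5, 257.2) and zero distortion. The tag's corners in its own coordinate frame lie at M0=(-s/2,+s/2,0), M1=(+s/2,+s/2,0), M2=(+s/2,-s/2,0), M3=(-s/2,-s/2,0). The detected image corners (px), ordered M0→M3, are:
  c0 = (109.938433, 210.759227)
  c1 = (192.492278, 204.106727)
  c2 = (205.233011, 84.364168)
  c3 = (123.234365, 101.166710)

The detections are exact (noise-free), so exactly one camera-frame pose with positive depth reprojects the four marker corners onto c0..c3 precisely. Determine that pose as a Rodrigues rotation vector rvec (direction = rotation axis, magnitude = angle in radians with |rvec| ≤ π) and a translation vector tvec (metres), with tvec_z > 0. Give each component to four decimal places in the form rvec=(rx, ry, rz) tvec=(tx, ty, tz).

Intrinsics K: fx=790.8, fy=782.6, cx=304.5, cy=257.2
Marker side s = 0.217 m; corners in marker frame (Z=0):
  M0 = (-0.1085, +0.1085, 0)
  M1 = (+0.1085, +0.1085, 0)
  M2 = (+0.1085, -0.1085, 0)
  M3 = (-0.1085, -0.1085, 0)
Detected image corners:
  c0 = (109.938433, 210.759227) px
  c1 = (192.492278, 204.106727) px
  c2 = (205.233011, 84.364168) px
  c3 = (123.234365, 101.166710) px
Planar DLT: solve 8×8 A·h = b for H (H[2,2]=1):
  H  [+313.23367 -75.38315 +155.92809]
  H  [-117.01032 +512.76996 +149.76032]
  H  [-0.41786 -0.09721 +1.00000]
B = K⁻¹H; ‖b₁‖=0.696415, ‖b₂‖=0.696415; λ = 2/(‖b₁‖+‖b₂‖) = 1.435926, sign → tz>0 ⇒ λ=+1.435926
r₁ = λ·B[:,0] = (+0.79980,-0.01750,-0.60001); r₂ = λ·B[:,1] = (-0.08313,+0.98671,-0.13959)
r₃ = r₁×r₂ = (+0.59448,+0.16152,+0.78772); SVD([r₁ r₂ r₃]) → R = UVᵀ:
  R  [+0.79980 -0.08313 +0.59448]
  R  [-0.01750 +0.98671 +0.16152]
  R  [-0.60001 -0.13959 +0.78772]
t = (-0.26978, -0.19713, +1.43593) m
tr R = 2.574236; θ = arccos((tr R − 1)/2) = 0.664674 rad = 38.083°
axis k = ((R−Rᵀ)₃₂, (R−Rᵀ)₁₃, (R−Rᵀ)₂₁) / (2 sinθ) = (-0.244092, +0.968292, +0.053202)
rvec = θ·k = (-0.162242, +0.643598, +0.035362)

rvec=(-0.1622, 0.6436, 0.0354) tvec=(-0.2698, -0.1971, 1.4359)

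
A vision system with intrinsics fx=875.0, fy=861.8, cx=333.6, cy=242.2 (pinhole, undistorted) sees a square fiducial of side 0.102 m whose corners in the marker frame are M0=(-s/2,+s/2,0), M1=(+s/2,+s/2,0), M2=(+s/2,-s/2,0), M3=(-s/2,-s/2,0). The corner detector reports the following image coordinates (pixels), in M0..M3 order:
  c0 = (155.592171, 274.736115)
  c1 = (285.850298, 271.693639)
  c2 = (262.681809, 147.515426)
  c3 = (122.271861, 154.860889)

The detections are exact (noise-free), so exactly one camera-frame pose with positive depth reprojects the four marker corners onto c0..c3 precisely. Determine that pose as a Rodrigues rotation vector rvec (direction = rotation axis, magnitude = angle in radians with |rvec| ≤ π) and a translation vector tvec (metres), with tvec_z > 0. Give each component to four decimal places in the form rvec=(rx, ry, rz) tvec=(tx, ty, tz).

Intrinsics K: fx=875.0, fy=861.8, cx=333.6, cy=242.2
Marker side s = 0.102 m; corners in marker frame (Z=0):
  M0 = (-0.0510, +0.0510, 0)
  M1 = (+0.0510, +0.0510, 0)
  M2 = (+0.0510, -0.0510, 0)
  M3 = (-0.0510, -0.0510, 0)
Detected image corners:
  c0 = (155.592171, 274.736115) px
  c1 = (285.850298, 271.693639) px
  c2 = (262.681809, 147.515426) px
  c3 = (122.271861, 154.860889) px
Planar DLT: solve 8×8 A·h = b for H (H[2,2]=1):
  H  [+1260.38795 +443.07152 +206.10007]
  H  [-116.19094 +1365.86443 +214.73358]
  H  [-0.31164 +0.80046 +1.00000]
B = K⁻¹H; ‖b₁‖=1.590799, ‖b₂‖=1.590799; λ = 2/(‖b₁‖+‖b₂‖) = 0.628615, sign → tz>0 ⇒ λ=+0.628615
r₁ = λ·B[:,0] = (+0.98017,-0.02970,-0.19590); r₂ = λ·B[:,1] = (+0.12647,+0.85488,+0.50318)
r₃ = r₁×r₂ = (+0.15253,-0.51798,+0.84168); SVD([r₁ r₂ r₃]) → R = UVᵀ:
  R  [+0.98017 +0.12647 +0.15253]
  R  [-0.02970 +0.85488 -0.51798]
  R  [-0.19590 +0.50318 +0.84168]
t = (-0.09160, -0.02003, +0.62862) m
tr R = 2.676732; θ = arccos((tr R − 1)/2) = 0.576517 rad = 33.032°
axis k = ((R−Rᵀ)₃₂, (R−Rᵀ)₁₃, (R−Rᵀ)₂₁) / (2 sinθ) = (+0.936663, +0.319600, -0.143241)
rvec = θ·k = (+0.540003, +0.184255, -0.082581)

rvec=(0.5400, 0.1843, -0.0826) tvec=(-0.0916, -0.0200, 0.6286)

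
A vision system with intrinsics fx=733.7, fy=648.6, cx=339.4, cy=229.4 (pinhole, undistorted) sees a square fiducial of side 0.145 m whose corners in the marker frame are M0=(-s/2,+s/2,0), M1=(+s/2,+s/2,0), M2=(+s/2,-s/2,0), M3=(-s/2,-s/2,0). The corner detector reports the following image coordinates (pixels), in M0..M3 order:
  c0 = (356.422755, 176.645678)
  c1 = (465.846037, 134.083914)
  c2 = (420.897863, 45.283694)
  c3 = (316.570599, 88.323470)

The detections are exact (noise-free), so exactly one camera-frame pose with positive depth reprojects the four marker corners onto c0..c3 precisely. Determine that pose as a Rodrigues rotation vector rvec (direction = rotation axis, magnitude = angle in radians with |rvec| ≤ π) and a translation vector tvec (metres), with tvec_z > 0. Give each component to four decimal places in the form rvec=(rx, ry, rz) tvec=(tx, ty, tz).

rvec=(-0.2121, 0.1981, -0.3831) tvec=(0.0617, -0.1678, 0.9154)

Intrinsics K: fx=733.7, fy=648.6, cx=339.4, cy=229.4
Marker side s = 0.145 m; corners in marker frame (Z=0):
  M0 = (-0.0725, +0.0725, 0)
  M1 = (+0.0725, +0.0725, 0)
  M2 = (+0.0725, -0.0725, 0)
  M3 = (-0.0725, -0.0725, 0)
Detected image corners:
  c0 = (356.422755, 176.645678) px
  c1 = (465.846037, 134.083914) px
  c2 = (420.897863, 45.283694) px
  c3 = (316.570599, 88.323470) px
Planar DLT: solve 8×8 A·h = b for H (H[2,2]=1):
  H  [+672.55500 +189.44082 +388.89158]
  H  [-313.49280 +581.47187 +110.49349]
  H  [-0.16459 -0.26354 +1.00000]
B = K⁻¹H; ‖b₁‖=1.092462, ‖b₂‖=1.092462; λ = 2/(‖b₁‖+‖b₂‖) = 0.915364, sign → tz>0 ⇒ λ=+0.915364
r₁ = λ·B[:,0] = (+0.90877,-0.38914,-0.15066); r₂ = λ·B[:,1] = (+0.34794,+0.90595,-0.24124)
r₃ = r₁×r₂ = (+0.23037,+0.16681,+0.95870); SVD([r₁ r₂ r₃]) → R = UVᵀ:
  R  [+0.90877 +0.34794 +0.23037]
  R  [-0.38914 +0.90595 +0.16681]
  R  [-0.15066 -0.24124 +0.95870]
t = (+0.06175, -0.16781, +0.91536) m
tr R = 2.773422; θ = arccos((tr R − 1)/2) = 0.480615 rad = 27.537°
axis k = ((R−Rᵀ)₃₂, (R−Rᵀ)₁₃, (R−Rᵀ)₂₁) / (2 sinθ) = (-0.441299, +0.412080, -0.797148)
rvec = θ·k = (-0.212095, +0.198052, -0.383121)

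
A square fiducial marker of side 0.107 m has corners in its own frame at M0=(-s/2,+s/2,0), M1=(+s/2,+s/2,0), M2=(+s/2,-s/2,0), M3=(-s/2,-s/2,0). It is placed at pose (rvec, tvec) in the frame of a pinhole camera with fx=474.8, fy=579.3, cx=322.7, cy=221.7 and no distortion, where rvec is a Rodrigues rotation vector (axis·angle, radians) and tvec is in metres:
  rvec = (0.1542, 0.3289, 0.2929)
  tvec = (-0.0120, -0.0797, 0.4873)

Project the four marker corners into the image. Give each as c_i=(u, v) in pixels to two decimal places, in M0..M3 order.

Intrinsics K: fx=474.8, fy=579.3, cx=322.7, cy=221.7
Marker side s = 0.107 m; corners in marker frame (Z=0):
  M0 = (-0.0535, +0.0535, 0)
  M1 = (+0.0535, +0.0535, 0)
  M2 = (+0.0535, -0.0535, 0)
  M3 = (-0.0535, -0.0535, 0)
rvec = (0.1542, 0.3289, 0.2929), |rvec| = θ = 0.46663 rad = 26.736°
Rodrigues: sinθ=0.44988, 1−cosθ=0.10691; R = I + sinθ·[k]× + (1−cosθ)·[k]×²:
    [+0.90476 -0.25748 +0.33927]
    [+0.30729 +0.94620 -0.10136]
    [-0.29492 +0.19596 +0.93521]
t = (-0.0120, -0.0797, 0.4873) m
M0: Pc = R·M0+t = (-0.07418, -0.04552, +0.51356); u = 474.8·(-0.07418)/0.51356 + 322.7 = 254.1186, v = 579.3·(-0.04552)/0.51356 + 221.7 = 170.3555
M1: Pc = R·M1+t = (+0.02263, -0.01264, +0.48201); u = 474.8·(+0.02263)/0.48201 + 322.7 = 344.9912, v = 579.3·(-0.01264)/0.48201 + 221.7 = 206.5106
M2: Pc = R·M2+t = (+0.05018, -0.11388, +0.46104); u = 474.8·(+0.05018)/0.46104 + 322.7 = 374.3782, v = 579.3·(-0.11388)/0.46104 + 221.7 = 78.6058
M3: Pc = R·M3+t = (-0.04663, -0.14676, +0.49259); u = 474.8·(-0.04663)/0.49259 + 322.7 = 277.7549, v = 579.3·(-0.14676)/0.49259 + 221.7 = 49.1054

c0=(254.12, 170.36) c1=(344.99, 206.51) c2=(374.38, 78.61) c3=(277.75, 49.11)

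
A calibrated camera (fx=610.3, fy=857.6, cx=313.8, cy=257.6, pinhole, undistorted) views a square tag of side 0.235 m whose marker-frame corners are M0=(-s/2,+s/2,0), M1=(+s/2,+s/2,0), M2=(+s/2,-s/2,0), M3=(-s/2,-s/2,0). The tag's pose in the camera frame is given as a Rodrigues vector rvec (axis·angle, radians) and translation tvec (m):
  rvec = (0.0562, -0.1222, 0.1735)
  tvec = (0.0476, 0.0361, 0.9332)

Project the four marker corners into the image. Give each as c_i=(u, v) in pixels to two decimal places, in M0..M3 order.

Intrinsics K: fx=610.3, fy=857.6, cx=313.8, cy=257.6
Marker side s = 0.235 m; corners in marker frame (Z=0):
  M0 = (-0.1175, +0.1175, 0)
  M1 = (+0.1175, +0.1175, 0)
  M2 = (+0.1175, -0.1175, 0)
  M3 = (-0.1175, -0.1175, 0)
rvec = (0.0562, -0.1222, 0.1735), |rvec| = θ = 0.21953 rad = 12.578°
Rodrigues: sinθ=0.21777, 1−cosθ=0.02400; R = I + sinθ·[k]× + (1−cosθ)·[k]×²:
    [+0.97757 -0.17553 -0.11637]
    [+0.16869 +0.98344 -0.06631]
    [+0.12608 +0.04519 +0.99099]
t = (0.0476, 0.0361, 0.9332) m
M0: Pc = R·M0+t = (-0.08789, +0.13183, +0.92370); u = 610.3·(-0.08789)/0.92370 + 313.8 = 255.7300, v = 857.6·(+0.13183)/0.92370 + 257.6 = 379.9993
M1: Pc = R·M1+t = (+0.14184, +0.17147, +0.95332); u = 610.3·(+0.14184)/0.95332 + 313.8 = 404.6033, v = 857.6·(+0.17147)/0.95332 + 257.6 = 411.8569
M2: Pc = R·M2+t = (+0.18309, -0.05963, +0.94270); u = 610.3·(+0.18309)/0.94270 + 313.8 = 432.3309, v = 857.6·(-0.05963)/0.94270 + 257.6 = 203.3507
M3: Pc = R·M3+t = (-0.04664, -0.09927, +0.91308); u = 610.3·(-0.04664)/0.91308 + 313.8 = 282.6258, v = 857.6·(-0.09927)/0.91308 + 257.6 = 164.3569

c0=(255.73, 380.00) c1=(404.60, 411.86) c2=(432.33, 203.35) c3=(282.63, 164.36)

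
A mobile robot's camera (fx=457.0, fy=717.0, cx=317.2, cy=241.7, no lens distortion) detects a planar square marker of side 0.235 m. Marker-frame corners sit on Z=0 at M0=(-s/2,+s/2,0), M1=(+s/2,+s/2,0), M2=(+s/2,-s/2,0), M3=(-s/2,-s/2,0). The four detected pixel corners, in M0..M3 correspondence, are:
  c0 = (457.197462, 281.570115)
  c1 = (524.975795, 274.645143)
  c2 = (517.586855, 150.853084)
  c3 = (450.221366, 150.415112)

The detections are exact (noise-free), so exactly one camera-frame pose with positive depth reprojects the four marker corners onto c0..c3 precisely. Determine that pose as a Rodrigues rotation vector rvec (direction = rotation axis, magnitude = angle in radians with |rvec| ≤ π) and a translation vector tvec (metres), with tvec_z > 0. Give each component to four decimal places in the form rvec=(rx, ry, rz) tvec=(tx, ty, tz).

Intrinsics K: fx=457.0, fy=717.0, cx=317.2, cy=241.7
Marker side s = 0.235 m; corners in marker frame (Z=0):
  M0 = (-0.1175, +0.1175, 0)
  M1 = (+0.1175, +0.1175, 0)
  M2 = (+0.1175, -0.1175, 0)
  M3 = (-0.1175, -0.1175, 0)
Detected image corners:
  c0 = (457.197462, 281.570115) px
  c1 = (524.975795, 274.645143) px
  c2 = (517.586855, 150.853084) px
  c3 = (450.221366, 150.415112) px
Planar DLT: solve 8×8 A·h = b for H (H[2,2]=1):
  H  [+406.71119 +5.24708 +488.44393]
  H  [+38.70015 +530.84666 +213.93497]
  H  [+0.24447 -0.05198 +1.00000]
B = K⁻¹H; ‖b₁‖=0.761164, ‖b₂‖=0.761164; λ = 2/(‖b₁‖+‖b₂‖) = 1.313777, sign → tz>0 ⇒ λ=+1.313777
r₁ = λ·B[:,0] = (+0.94628,-0.03736,+0.32118); r₂ = λ·B[:,1] = (+0.06249,+0.99571,-0.06830)
r₃ = r₁×r₂ = (-0.31724,+0.08470,+0.94455); SVD([r₁ r₂ r₃]) → R = UVᵀ:
  R  [+0.94628 +0.06249 -0.31724]
  R  [-0.03736 +0.99571 +0.08470]
  R  [+0.32118 -0.06830 +0.94455]
t = (+0.49229, -0.05087, +1.31378) m
tr R = 2.886543; θ = arccos((tr R − 1)/2) = 0.338447 rad = 19.392°
axis k = ((R−Rᵀ)₃₂, (R−Rᵀ)₁₃, (R−Rᵀ)₂₁) / (2 sinθ) = (-0.230394, -0.961411, -0.150358)
rvec = θ·k = (-0.077976, -0.325386, -0.050888)

rvec=(-0.0780, -0.3254, -0.0509) tvec=(0.4923, -0.0509, 1.3138)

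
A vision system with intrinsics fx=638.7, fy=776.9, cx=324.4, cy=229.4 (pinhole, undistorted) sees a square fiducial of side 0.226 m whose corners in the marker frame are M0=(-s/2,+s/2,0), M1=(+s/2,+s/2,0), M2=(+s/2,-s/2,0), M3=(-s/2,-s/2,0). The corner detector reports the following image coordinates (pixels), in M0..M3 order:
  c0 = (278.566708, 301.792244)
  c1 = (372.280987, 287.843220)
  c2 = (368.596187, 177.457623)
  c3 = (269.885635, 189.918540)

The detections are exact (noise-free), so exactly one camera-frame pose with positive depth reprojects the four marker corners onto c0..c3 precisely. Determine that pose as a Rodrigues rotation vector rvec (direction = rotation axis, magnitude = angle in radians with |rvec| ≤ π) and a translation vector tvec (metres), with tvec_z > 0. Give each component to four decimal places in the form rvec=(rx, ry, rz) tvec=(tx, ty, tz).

Intrinsics K: fx=638.7, fy=776.9, cx=324.4, cy=229.4
Marker side s = 0.226 m; corners in marker frame (Z=0):
  M0 = (-0.1130, +0.1130, 0)
  M1 = (+0.1130, +0.1130, 0)
  M2 = (+0.1130, -0.1130, 0)
  M3 = (-0.1130, -0.1130, 0)
Detected image corners:
  c0 = (278.566708, 301.792244) px
  c1 = (372.280987, 287.843220) px
  c2 = (368.596187, 177.457623) px
  c3 = (269.885635, 189.918540) px
Planar DLT: solve 8×8 A·h = b for H (H[2,2]=1):
  H  [+453.12635 +99.53610 +322.87766]
  H  [-37.96108 +545.34628 +240.59689]
  H  [+0.08590 +0.22426 +1.00000]
B = K⁻¹H; ‖b₁‖=0.675432, ‖b₂‖=0.675432; λ = 2/(‖b₁‖+‖b₂‖) = 1.480535, sign → tz>0 ⇒ λ=+1.480535
r₁ = λ·B[:,0] = (+0.98577,-0.10989,+0.12718); r₂ = λ·B[:,1] = (+0.06209,+0.94123,+0.33202)
r₃ = r₁×r₂ = (-0.15619,-0.31940,+0.93466); SVD([r₁ r₂ r₃]) → R = UVᵀ:
  R  [+0.98577 +0.06209 -0.15619]
  R  [-0.10989 +0.94123 -0.31940]
  R  [+0.12718 +0.33202 +0.93466]
t = (-0.00353, +0.02134, +1.48053) m
tr R = 2.861660; θ = arccos((tr R − 1)/2) = 0.374119 rad = 21.435°
axis k = ((R−Rᵀ)₃₂, (R−Rᵀ)₁₃, (R−Rᵀ)₂₁) / (2 sinθ) = (+0.891251, -0.387688, -0.235308)
rvec = θ·k = (+0.333434, -0.145042, -0.088033)

rvec=(0.3334, -0.1450, -0.0880) tvec=(-0.0035, 0.0213, 1.4805)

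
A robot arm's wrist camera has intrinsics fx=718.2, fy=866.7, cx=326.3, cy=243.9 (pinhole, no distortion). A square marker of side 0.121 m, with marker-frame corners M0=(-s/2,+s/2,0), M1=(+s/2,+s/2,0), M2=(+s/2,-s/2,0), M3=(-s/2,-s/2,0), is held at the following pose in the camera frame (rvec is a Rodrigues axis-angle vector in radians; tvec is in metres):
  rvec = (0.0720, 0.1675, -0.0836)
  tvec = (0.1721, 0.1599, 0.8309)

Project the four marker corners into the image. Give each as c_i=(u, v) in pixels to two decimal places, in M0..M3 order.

c0=(426.62, 474.35) c1=(532.67, 470.28) c2=(525.17, 344.82) c3=(418.32, 352.00)

Intrinsics K: fx=718.2, fy=866.7, cx=326.3, cy=243.9
Marker side s = 0.121 m; corners in marker frame (Z=0):
  M0 = (-0.0605, +0.0605, 0)
  M1 = (+0.0605, +0.0605, 0)
  M2 = (+0.0605, -0.0605, 0)
  M3 = (-0.0605, -0.0605, 0)
rvec = (0.0720, 0.1675, -0.0836), |rvec| = θ = 0.20057 rad = 11.492°
Rodrigues: sinθ=0.19923, 1−cosθ=0.02005; R = I + sinθ·[k]× + (1−cosθ)·[k]×²:
    [+0.98254 +0.08905 +0.16338]
    [-0.07703 +0.99393 -0.07850]
    [-0.16938 +0.06454 +0.98344]
t = (0.1721, 0.1599, 0.8309) m
M0: Pc = R·M0+t = (+0.11804, +0.22469, +0.84505); u = 718.2·(+0.11804)/0.84505 + 326.3 = 426.6243, v = 866.7·(+0.22469)/0.84505 + 243.9 = 474.3494
M1: Pc = R·M1+t = (+0.23693, +0.21537, +0.82456); u = 718.2·(+0.23693)/0.82456 + 326.3 = 532.6699, v = 866.7·(+0.21537)/0.82456 + 243.9 = 470.2802
M2: Pc = R·M2+t = (+0.22616, +0.09511, +0.81675); u = 718.2·(+0.22616)/0.81675 + 326.3 = 525.1682, v = 866.7·(+0.09511)/0.81675 + 243.9 = 344.8233
M3: Pc = R·M3+t = (+0.10727, +0.10443, +0.83724); u = 718.2·(+0.10727)/0.83724 + 326.3 = 418.3171, v = 866.7·(+0.10443)/0.83724 + 243.9 = 352.0015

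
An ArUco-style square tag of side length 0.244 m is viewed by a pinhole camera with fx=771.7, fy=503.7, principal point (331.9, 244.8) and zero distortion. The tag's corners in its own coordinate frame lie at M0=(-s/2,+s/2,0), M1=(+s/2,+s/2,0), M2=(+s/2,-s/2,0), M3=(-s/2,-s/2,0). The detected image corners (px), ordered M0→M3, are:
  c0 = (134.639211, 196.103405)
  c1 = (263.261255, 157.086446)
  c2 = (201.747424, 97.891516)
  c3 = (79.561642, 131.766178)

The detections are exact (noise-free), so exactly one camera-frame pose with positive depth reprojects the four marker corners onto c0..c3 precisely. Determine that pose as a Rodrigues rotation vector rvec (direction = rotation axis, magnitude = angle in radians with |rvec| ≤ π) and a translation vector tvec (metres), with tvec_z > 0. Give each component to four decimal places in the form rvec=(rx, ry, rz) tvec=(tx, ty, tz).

Intrinsics K: fx=771.7, fy=503.7, cx=331.9, cy=244.8
Marker side s = 0.244 m; corners in marker frame (Z=0):
  M0 = (-0.1220, +0.1220, 0)
  M1 = (+0.1220, +0.1220, 0)
  M2 = (+0.1220, -0.1220, 0)
  M3 = (-0.1220, -0.1220, 0)
Detected image corners:
  c0 = (134.639211, 196.103405) px
  c1 = (263.261255, 157.086446) px
  c2 = (201.747424, 97.891516) px
  c3 = (79.561642, 131.766178) px
Planar DLT: solve 8×8 A·h = b for H (H[2,2]=1):
  H  [+542.41215 +190.02642 +170.07596]
  H  [-124.17234 +210.73130 +144.24224]
  H  [+0.17036 -0.28954 +1.00000]
B = K⁻¹H; ‖b₁‖=0.730671, ‖b₂‖=0.730671; λ = 2/(‖b₁‖+‖b₂‖) = 1.368606, sign → tz>0 ⇒ λ=+1.368606
r₁ = λ·B[:,0] = (+0.86169,-0.45070,+0.23316); r₂ = λ·B[:,1] = (+0.50744,+0.76517,-0.39627)
r₃ = r₁×r₂ = (+0.00020,+0.45977,+0.88804); SVD([r₁ r₂ r₃]) → R = UVᵀ:
  R  [+0.86169 +0.50744 +0.00020]
  R  [-0.45070 +0.76517 +0.45977]
  R  [+0.23316 -0.39627 +0.88804]
t = (-0.28699, -0.27323, +1.36861) m
tr R = 2.514891; θ = arccos((tr R − 1)/2) = 0.711405 rad = 40.761°
axis k = ((R−Rᵀ)₃₂, (R−Rᵀ)₁₃, (R−Rᵀ)₂₁) / (2 sinθ) = (-0.655565, -0.178405, -0.733762)
rvec = θ·k = (-0.466372, -0.126918, -0.522002)

rvec=(-0.4664, -0.1269, -0.5220) tvec=(-0.2870, -0.2732, 1.3686)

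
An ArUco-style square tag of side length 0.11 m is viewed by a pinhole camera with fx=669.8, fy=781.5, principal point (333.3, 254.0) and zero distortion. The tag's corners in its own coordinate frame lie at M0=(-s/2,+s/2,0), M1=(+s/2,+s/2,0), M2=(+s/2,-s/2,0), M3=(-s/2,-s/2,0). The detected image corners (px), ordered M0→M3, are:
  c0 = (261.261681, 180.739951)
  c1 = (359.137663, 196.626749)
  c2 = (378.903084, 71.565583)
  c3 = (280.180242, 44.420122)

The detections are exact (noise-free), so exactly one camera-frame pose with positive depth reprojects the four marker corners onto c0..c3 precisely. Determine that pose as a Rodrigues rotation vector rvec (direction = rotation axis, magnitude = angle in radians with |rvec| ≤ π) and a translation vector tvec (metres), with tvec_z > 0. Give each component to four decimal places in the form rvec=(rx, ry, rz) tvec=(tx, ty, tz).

rvec=(0.1910, -0.5035, 0.1358) tvec=(-0.0113, -0.1089, 0.6576)

Intrinsics K: fx=669.8, fy=781.5, cx=333.3, cy=254.0
Marker side s = 0.11 m; corners in marker frame (Z=0):
  M0 = (-0.0550, +0.0550, 0)
  M1 = (+0.0550, +0.0550, 0)
  M2 = (+0.0550, -0.0550, 0)
  M3 = (-0.0550, -0.0550, 0)
Detected image corners:
  c0 = (261.261681, 180.739951) px
  c1 = (359.137663, 196.626749) px
  c2 = (378.903084, 71.565583) px
  c3 = (280.180242, 44.420122) px
Planar DLT: solve 8×8 A·h = b for H (H[2,2]=1):
  H  [+1132.23757 -103.98318 +321.76779]
  H  [+286.98958 +1213.76198 +124.58866]
  H  [+0.74610 +0.22513 +1.00000]
B = K⁻¹H; ‖b₁‖=1.520646, ‖b₂‖=1.520646; λ = 2/(‖b₁‖+‖b₂‖) = 0.657615, sign → tz>0 ⇒ λ=+0.657615
r₁ = λ·B[:,0] = (+0.86749,+0.08203,+0.49064); r₂ = λ·B[:,1] = (-0.17576,+0.97324,+0.14805)
r₃ = r₁×r₂ = (-0.46537,-0.21466,+0.85869); SVD([r₁ r₂ r₃]) → R = UVᵀ:
  R  [+0.86749 -0.17576 -0.46537]
  R  [+0.08203 +0.97324 -0.21466]
  R  [+0.49064 +0.14805 +0.85869]
t = (-0.01132, -0.10890, +0.65762) m
tr R = 2.699419; θ = arccos((tr R − 1)/2) = 0.555362 rad = 31.820°
axis k = ((R−Rᵀ)₃₂, (R−Rᵀ)₁₃, (R−Rᵀ)₂₁) / (2 sinθ) = (+0.343964, -0.906601, +0.244465)
rvec = θ·k = (+0.191024, -0.503492, +0.135767)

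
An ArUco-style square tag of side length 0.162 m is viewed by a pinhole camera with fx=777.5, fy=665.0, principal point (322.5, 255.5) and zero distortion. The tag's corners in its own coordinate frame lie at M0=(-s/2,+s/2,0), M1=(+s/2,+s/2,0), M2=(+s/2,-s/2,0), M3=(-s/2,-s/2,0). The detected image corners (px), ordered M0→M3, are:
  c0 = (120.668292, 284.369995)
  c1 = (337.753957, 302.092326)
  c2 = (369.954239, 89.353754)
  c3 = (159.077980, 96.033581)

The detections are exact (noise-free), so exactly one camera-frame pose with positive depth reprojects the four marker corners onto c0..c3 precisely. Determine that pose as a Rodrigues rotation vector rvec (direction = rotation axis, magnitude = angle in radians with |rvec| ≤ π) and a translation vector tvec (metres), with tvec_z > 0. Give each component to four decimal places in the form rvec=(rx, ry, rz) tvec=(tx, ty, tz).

Intrinsics K: fx=777.5, fy=665.0, cx=322.5, cy=255.5
Marker side s = 0.162 m; corners in marker frame (Z=0):
  M0 = (-0.0810, +0.0810, 0)
  M1 = (+0.0810, +0.0810, 0)
  M2 = (+0.0810, -0.0810, 0)
  M3 = (-0.0810, -0.0810, 0)
Detected image corners:
  c0 = (120.668292, 284.369995) px
  c1 = (337.753957, 302.092326) px
  c2 = (369.954239, 89.353754) px
  c3 = (159.077980, 96.033581) px
Planar DLT: solve 8×8 A·h = b for H (H[2,2]=1):
  H  [+1137.02454 -293.56060 +240.85746]
  H  [-111.09658 +1175.13992 +190.34608]
  H  [-0.74283 -0.30169 +1.00000]
B = K⁻¹H; ‖b₁‖=1.923687, ‖b₂‖=1.923687; λ = 2/(‖b₁‖+‖b₂‖) = 0.519835, sign → tz>0 ⇒ λ=+0.519835
r₁ = λ·B[:,0] = (+0.92038,+0.06152,-0.38615); r₂ = λ·B[:,1] = (-0.13122,+0.97887,-0.15683)
r₃ = r₁×r₂ = (+0.36834,+0.19501,+0.90901); SVD([r₁ r₂ r₃]) → R = UVᵀ:
  R  [+0.92038 -0.13122 +0.36834]
  R  [+0.06152 +0.97887 +0.19501]
  R  [-0.38615 -0.15683 +0.90901]
t = (-0.05459, -0.05093, +0.51984) m
tr R = 2.808260; θ = arccos((tr R − 1)/2) = 0.441457 rad = 25.294°
axis k = ((R−Rᵀ)₃₂, (R−Rᵀ)₁₃, (R−Rᵀ)₂₁) / (2 sinθ) = (-0.411743, +0.882945, +0.225556)
rvec = θ·k = (-0.181767, +0.389782, +0.099573)

rvec=(-0.1818, 0.3898, 0.0996) tvec=(-0.0546, -0.0509, 0.5198)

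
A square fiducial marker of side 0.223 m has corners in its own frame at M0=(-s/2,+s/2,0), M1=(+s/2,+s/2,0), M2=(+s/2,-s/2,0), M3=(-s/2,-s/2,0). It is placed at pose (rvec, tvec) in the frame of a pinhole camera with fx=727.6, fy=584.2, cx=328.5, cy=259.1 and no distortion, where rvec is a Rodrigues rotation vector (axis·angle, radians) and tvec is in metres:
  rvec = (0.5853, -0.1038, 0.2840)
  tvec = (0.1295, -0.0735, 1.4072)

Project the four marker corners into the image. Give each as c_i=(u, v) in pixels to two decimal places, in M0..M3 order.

Intrinsics K: fx=727.6, fy=584.2, cx=328.5, cy=259.1
Marker side s = 0.223 m; corners in marker frame (Z=0):
  M0 = (-0.1115, +0.1115, 0)
  M1 = (+0.1115, +0.1115, 0)
  M2 = (+0.1115, -0.1115, 0)
  M3 = (-0.1115, -0.1115, 0)
rvec = (0.5853, -0.1038, 0.2840), |rvec| = θ = 0.65879 rad = 37.746°
Rodrigues: sinθ=0.61216, 1−cosθ=0.20927; R = I + sinθ·[k]× + (1−cosθ)·[k]×²:
    [+0.95591 -0.29319 -0.01630]
    [+0.23460 +0.79593 -0.55809]
    [+0.17660 +0.52966 +0.82962]
t = (0.1295, -0.0735, 1.4072) m
M0: Pc = R·M0+t = (-0.00978, -0.01091, +1.44657); u = 727.6·(-0.00978)/1.44657 + 328.5 = 323.5831, v = 584.2·(-0.01091)/1.44657 + 259.1 = 254.6930
M1: Pc = R·M1+t = (+0.20339, +0.04140, +1.48595); u = 727.6·(+0.20339)/1.48595 + 328.5 = 428.0924, v = 584.2·(+0.04140)/1.48595 + 259.1 = 275.3781
M2: Pc = R·M2+t = (+0.26878, -0.13609, +1.36783); u = 727.6·(+0.26878)/1.36783 + 328.5 = 471.4713, v = 584.2·(-0.13609)/1.36783 + 259.1 = 200.9772
M3: Pc = R·M3+t = (+0.05561, -0.18840, +1.32845); u = 727.6·(+0.05561)/1.32845 + 328.5 = 358.9560, v = 584.2·(-0.18840)/1.32845 + 259.1 = 176.2473

c0=(323.58, 254.69) c1=(428.09, 275.38) c2=(471.47, 200.98) c3=(358.96, 176.25)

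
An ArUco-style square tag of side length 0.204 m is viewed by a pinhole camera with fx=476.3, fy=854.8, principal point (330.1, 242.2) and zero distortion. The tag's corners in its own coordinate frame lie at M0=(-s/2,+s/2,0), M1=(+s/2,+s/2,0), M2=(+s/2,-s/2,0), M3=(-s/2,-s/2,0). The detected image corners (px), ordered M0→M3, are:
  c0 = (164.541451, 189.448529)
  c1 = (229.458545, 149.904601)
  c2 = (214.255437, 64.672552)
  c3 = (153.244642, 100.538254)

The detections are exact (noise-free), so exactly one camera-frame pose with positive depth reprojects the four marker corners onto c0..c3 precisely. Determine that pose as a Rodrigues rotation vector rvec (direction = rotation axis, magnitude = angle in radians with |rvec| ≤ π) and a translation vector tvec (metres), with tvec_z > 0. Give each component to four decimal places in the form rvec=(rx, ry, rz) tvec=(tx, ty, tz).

rvec=(-0.5110, -0.0143, -0.3631) tvec=(-0.4379, -0.2054, 1.4928)

Intrinsics K: fx=476.3, fy=854.8, cx=330.1, cy=242.2
Marker side s = 0.204 m; corners in marker frame (Z=0):
  M0 = (-0.1020, +0.1020, 0)
  M1 = (+0.1020, +0.1020, 0)
  M2 = (+0.1020, -0.1020, 0)
  M3 = (-0.1020, -0.1020, 0)
Detected image corners:
  c0 = (164.541451, 189.448529) px
  c1 = (229.458545, 149.904601) px
  c2 = (214.255437, 64.672552) px
  c3 = (153.244642, 100.538254) px
Planar DLT: solve 8×8 A·h = b for H (H[2,2]=1):
  H  [+321.48827 +4.35380 +190.38154]
  H  [-175.81964 +386.56011 +124.59309]
  H  [+0.06909 -0.31866 +1.00000]
B = K⁻¹H; ‖b₁‖=0.669892, ‖b₂‖=0.669892; λ = 2/(‖b₁‖+‖b₂‖) = 1.492778, sign → tz>0 ⇒ λ=+1.492778
r₁ = λ·B[:,0] = (+0.93610,-0.33626,+0.10313); r₂ = λ·B[:,1] = (+0.34332,+0.80985,-0.47568)
r₃ = r₁×r₂ = (+0.07643,+0.48070,+0.87355); SVD([r₁ r₂ r₃]) → R = UVᵀ:
  R  [+0.93610 +0.34332 +0.07643]
  R  [-0.33626 +0.80985 +0.48070]
  R  [+0.10313 -0.47568 +0.87355]
t = (-0.43789, -0.20538, +1.49278) m
tr R = 2.619502; θ = arccos((tr R − 1)/2) = 0.627069 rad = 35.928°
axis k = ((R−Rᵀ)₃₂, (R−Rᵀ)₁₃, (R−Rᵀ)₂₁) / (2 sinθ) = (-0.814950, -0.022752, -0.579084)
rvec = θ·k = (-0.511030, -0.014267, -0.363126)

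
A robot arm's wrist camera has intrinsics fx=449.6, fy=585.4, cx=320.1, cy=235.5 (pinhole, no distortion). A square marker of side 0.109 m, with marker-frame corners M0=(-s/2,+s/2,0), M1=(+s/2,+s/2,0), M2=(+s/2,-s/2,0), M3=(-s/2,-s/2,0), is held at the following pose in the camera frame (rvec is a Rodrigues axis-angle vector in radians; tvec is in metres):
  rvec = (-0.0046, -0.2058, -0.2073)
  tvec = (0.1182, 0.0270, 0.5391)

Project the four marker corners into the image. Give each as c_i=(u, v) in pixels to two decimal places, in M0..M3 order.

Intrinsics K: fx=449.6, fy=585.4, cx=320.1, cy=235.5
Marker side s = 0.109 m; corners in marker frame (Z=0):
  M0 = (-0.0545, +0.0545, 0)
  M1 = (+0.0545, +0.0545, 0)
  M2 = (+0.0545, -0.0545, 0)
  M3 = (-0.0545, -0.0545, 0)
rvec = (-0.0046, -0.2058, -0.2073), |rvec| = θ = 0.29214 rad = 16.739°
Rodrigues: sinθ=0.28801, 1−cosθ=0.04237; R = I + sinθ·[k]× + (1−cosθ)·[k]×²:
    [+0.95764 +0.20483 -0.20241]
    [-0.20389 +0.97866 +0.02571]
    [+0.20336 +0.01665 +0.97896]
t = (0.1182, 0.0270, 0.5391) m
M0: Pc = R·M0+t = (+0.07717, +0.09145, +0.52892); u = 449.6·(+0.07717)/0.52892 + 320.1 = 385.6984, v = 585.4·(+0.09145)/0.52892 + 235.5 = 336.7134
M1: Pc = R·M1+t = (+0.18155, +0.06922, +0.55109); u = 449.6·(+0.18155)/0.55109 + 320.1 = 468.2192, v = 585.4·(+0.06922)/0.55109 + 235.5 = 309.0343
M2: Pc = R·M2+t = (+0.15923, -0.03745, +0.54928); u = 449.6·(+0.15923)/0.54928 + 320.1 = 450.4332, v = 585.4·(-0.03745)/0.54928 + 235.5 = 195.5882
M3: Pc = R·M3+t = (+0.05485, -0.01522, +0.52711); u = 449.6·(+0.05485)/0.52711 + 320.1 = 366.8804, v = 585.4·(-0.01522)/0.52711 + 235.5 = 218.5919

c0=(385.70, 336.71) c1=(468.22, 309.03) c2=(450.43, 195.59) c3=(366.88, 218.59)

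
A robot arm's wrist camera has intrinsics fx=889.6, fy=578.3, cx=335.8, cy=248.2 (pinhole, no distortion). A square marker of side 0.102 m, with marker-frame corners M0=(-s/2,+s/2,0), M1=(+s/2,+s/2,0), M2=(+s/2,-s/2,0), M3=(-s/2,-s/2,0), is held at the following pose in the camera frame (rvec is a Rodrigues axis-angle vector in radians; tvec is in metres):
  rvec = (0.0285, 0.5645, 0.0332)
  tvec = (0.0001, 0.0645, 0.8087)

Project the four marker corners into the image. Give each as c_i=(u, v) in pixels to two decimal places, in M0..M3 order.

Intrinsics K: fx=889.6, fy=578.3, cx=335.8, cy=248.2
Marker side s = 0.102 m; corners in marker frame (Z=0):
  M0 = (-0.0510, +0.0510, 0)
  M1 = (+0.0510, +0.0510, 0)
  M2 = (+0.0510, -0.0510, 0)
  M3 = (-0.0510, -0.0510, 0)
rvec = (0.0285, 0.5645, 0.0332), |rvec| = θ = 0.56619 rad = 32.440°
Rodrigues: sinθ=0.53642, 1−cosθ=0.15605; R = I + sinθ·[k]× + (1−cosθ)·[k]×²:
    [+0.84434 -0.02362 +0.53528]
    [+0.03929 +0.99907 -0.01788]
    [-0.53436 +0.03612 +0.84449]
t = (0.0001, 0.0645, 0.8087) m
M0: Pc = R·M0+t = (-0.04417, +0.11345, +0.83779); u = 889.6·(-0.04417)/0.83779 + 335.8 = 288.9026, v = 578.3·(+0.11345)/0.83779 + 248.2 = 326.5098
M1: Pc = R·M1+t = (+0.04196, +0.11746, +0.78329); u = 889.6·(+0.04196)/0.78329 + 335.8 = 383.4513, v = 578.3·(+0.11746)/0.78329 + 248.2 = 334.9173
M2: Pc = R·M2+t = (+0.04437, +0.01555, +0.77961); u = 889.6·(+0.04437)/0.77961 + 335.8 = 386.4260, v = 578.3·(+0.01555)/0.77961 + 248.2 = 259.7356
M3: Pc = R·M3+t = (-0.04176, +0.01154, +0.83411); u = 889.6·(-0.04176)/0.83411 + 335.8 = 291.2653, v = 578.3·(+0.01154)/0.83411 + 248.2 = 256.2036

c0=(288.90, 326.51) c1=(383.45, 334.92) c2=(386.43, 259.74) c3=(291.27, 256.20)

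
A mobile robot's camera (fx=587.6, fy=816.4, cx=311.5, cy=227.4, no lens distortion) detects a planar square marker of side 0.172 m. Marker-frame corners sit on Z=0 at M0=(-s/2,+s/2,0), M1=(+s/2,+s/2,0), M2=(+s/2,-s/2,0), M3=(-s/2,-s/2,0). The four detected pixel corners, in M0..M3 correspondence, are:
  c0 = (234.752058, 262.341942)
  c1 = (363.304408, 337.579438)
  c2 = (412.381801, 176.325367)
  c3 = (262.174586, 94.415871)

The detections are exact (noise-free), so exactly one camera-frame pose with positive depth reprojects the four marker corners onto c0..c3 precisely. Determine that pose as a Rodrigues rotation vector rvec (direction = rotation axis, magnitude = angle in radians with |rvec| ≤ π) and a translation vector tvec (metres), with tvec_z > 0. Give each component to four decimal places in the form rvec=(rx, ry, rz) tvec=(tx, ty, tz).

rvec=(0.5859, 0.2305, 0.3394) tvec=(0.0048, -0.0035, 0.6714)

Intrinsics K: fx=587.6, fy=816.4, cx=311.5, cy=227.4
Marker side s = 0.172 m; corners in marker frame (Z=0):
  M0 = (-0.0860, +0.0860, 0)
  M1 = (+0.0860, +0.0860, 0)
  M2 = (+0.0860, -0.0860, 0)
  M3 = (-0.0860, -0.0860, 0)
Detected image corners:
  c0 = (234.752058, 262.341942) px
  c1 = (363.304408, 337.579438) px
  c2 = (412.381801, 176.325367) px
  c3 = (262.174586, 94.415871) px
Planar DLT: solve 8×8 A·h = b for H (H[2,2]=1):
  H  [+750.70881 +50.84200 +315.70938]
  H  [+417.76292 +1143.49524 +223.13865]
  H  [-0.17289 +0.85584 +1.00000]
B = K⁻¹H; ‖b₁‖=1.489348, ‖b₂‖=1.489348; λ = 2/(‖b₁‖+‖b₂‖) = 0.671435, sign → tz>0 ⇒ λ=+0.671435
r₁ = λ·B[:,0] = (+0.91935,+0.37592,-0.11608); r₂ = λ·B[:,1] = (-0.24654,+0.78039,+0.57464)
r₃ = r₁×r₂ = (+0.30661,-0.49968,+0.81013); SVD([r₁ r₂ r₃]) → R = UVᵀ:
  R  [+0.91935 -0.24654 +0.30661]
  R  [+0.37592 +0.78039 -0.49968]
  R  [-0.11608 +0.57464 +0.81013]
t = (+0.00481, -0.00350, +0.67143) m
tr R = 2.509871; θ = arccos((tr R − 1)/2) = 0.715241 rad = 40.980°
axis k = ((R−Rᵀ)₃₂, (R−Rᵀ)₁₃, (R−Rᵀ)₂₁) / (2 sinθ) = (+0.819096, +0.322273, +0.474575)
rvec = θ·k = (+0.585851, +0.230503, +0.339435)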